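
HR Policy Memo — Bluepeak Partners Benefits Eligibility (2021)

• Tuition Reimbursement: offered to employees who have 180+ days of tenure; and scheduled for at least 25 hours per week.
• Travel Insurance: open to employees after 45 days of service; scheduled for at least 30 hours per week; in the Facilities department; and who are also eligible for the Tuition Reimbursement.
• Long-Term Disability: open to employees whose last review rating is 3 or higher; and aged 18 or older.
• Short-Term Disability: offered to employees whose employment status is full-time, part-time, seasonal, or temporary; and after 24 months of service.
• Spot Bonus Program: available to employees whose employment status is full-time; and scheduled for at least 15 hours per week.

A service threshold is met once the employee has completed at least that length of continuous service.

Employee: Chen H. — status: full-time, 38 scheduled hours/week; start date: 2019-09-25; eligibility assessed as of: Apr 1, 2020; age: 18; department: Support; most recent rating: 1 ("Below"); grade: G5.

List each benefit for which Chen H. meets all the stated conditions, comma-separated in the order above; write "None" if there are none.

Tuition Reimbursement, Spot Bonus Program

Service from 2019-09-25 to Apr 1, 2020: 189 days.
Tuition Reimbursement — service 189 days ≥ 180 days ✓; 38 hrs/wk ≥ 25 ✓ → eligible.
Travel Insurance — service 189 days ≥ 45 days ✓; 38 hrs/wk ≥ 30 ✓; dept Support ✗ → not eligible.
Long-Term Disability — rating 1 < 3 ✗ → not eligible.
Short-Term Disability — status full-time ✓; service 189 days < 24 months (≈720 days) ✗ → not eligible.
Spot Bonus Program — status full-time ✓; 38 hrs/wk ≥ 15 ✓ → eligible.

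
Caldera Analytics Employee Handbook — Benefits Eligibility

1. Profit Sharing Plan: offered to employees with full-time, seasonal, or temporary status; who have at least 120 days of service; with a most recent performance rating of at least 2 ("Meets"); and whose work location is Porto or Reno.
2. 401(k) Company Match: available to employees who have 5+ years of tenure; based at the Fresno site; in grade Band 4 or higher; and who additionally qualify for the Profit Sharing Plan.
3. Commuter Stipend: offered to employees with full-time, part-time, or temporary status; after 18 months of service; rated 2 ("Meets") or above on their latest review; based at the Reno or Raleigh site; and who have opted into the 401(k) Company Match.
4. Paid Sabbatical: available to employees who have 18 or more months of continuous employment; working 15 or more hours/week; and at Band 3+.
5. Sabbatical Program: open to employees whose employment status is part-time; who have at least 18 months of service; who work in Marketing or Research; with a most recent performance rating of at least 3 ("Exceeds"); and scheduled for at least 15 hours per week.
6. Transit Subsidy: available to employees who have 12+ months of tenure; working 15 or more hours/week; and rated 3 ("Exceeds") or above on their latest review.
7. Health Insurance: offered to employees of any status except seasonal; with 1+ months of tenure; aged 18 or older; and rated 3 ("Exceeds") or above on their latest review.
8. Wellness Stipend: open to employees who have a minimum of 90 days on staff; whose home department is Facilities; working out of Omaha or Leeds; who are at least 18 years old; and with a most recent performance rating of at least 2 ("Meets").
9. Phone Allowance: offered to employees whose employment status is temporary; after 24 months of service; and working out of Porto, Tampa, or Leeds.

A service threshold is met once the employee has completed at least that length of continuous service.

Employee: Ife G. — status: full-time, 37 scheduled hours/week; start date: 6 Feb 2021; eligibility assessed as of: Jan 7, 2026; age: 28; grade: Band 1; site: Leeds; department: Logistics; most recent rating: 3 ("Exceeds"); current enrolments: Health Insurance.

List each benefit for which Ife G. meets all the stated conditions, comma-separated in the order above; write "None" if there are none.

Service from 6 Feb 2021 to Jan 7, 2026: 1796 days.
Profit Sharing Plan — status full-time ✓; service 1796 days ≥ 120 days ✓; rating 3 ≥ 2 ✓; site Leeds ✗ (not Porto or Reno) → not eligible.
401(k) Company Match — service 1796 days < 5 years (≈1825 days) ✗ → not eligible.
Commuter Stipend — status full-time ✓; service 1796 days ≥ 18 months (≈540 days) ✓; rating 3 ≥ 2 ✓; site Leeds ✗ (not Reno or Raleigh) → not eligible.
Paid Sabbatical — service 1796 days ≥ 18 months (≈540 days) ✓; 37 hrs/wk ≥ 15 ✓; grade Band 1 < Band 3 ✗ → not eligible.
Sabbatical Program — status full-time ✗ (requires part-time) → not eligible.
Transit Subsidy — service 1796 days ≥ 12 months (≈360 days) ✓; 37 hrs/wk ≥ 15 ✓; rating 3 ≥ 3 ✓ → eligible.
Health Insurance — status full-time ✓ (not excluded); service 1796 days ≥ 1 month (≈30 days) ✓; age 28 ≥ 18 ✓; rating 3 ≥ 3 ✓ → eligible.
Wellness Stipend — service 1796 days ≥ 90 days ✓; dept Logistics ✗ → not eligible.
Phone Allowance — status full-time ✗ (requires temporary) → not eligible.

Transit Subsidy, Health Insurance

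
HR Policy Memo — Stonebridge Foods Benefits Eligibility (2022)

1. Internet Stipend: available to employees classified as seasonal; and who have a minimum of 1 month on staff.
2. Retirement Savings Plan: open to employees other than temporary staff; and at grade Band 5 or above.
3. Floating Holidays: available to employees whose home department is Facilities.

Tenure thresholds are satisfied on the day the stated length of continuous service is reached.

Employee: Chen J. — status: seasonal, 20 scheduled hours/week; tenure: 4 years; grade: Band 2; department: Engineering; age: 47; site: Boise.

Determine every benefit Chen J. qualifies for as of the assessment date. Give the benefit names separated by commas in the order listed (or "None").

Internet Stipend — status seasonal ✓; service 4 years ≥ 1 month (≈30 days) ✓ → eligible.
Retirement Savings Plan — status seasonal ✓ (not excluded); grade Band 2 < Band 5 ✗ → not eligible.
Floating Holidays — dept Engineering ✗ → not eligible.

Internet Stipend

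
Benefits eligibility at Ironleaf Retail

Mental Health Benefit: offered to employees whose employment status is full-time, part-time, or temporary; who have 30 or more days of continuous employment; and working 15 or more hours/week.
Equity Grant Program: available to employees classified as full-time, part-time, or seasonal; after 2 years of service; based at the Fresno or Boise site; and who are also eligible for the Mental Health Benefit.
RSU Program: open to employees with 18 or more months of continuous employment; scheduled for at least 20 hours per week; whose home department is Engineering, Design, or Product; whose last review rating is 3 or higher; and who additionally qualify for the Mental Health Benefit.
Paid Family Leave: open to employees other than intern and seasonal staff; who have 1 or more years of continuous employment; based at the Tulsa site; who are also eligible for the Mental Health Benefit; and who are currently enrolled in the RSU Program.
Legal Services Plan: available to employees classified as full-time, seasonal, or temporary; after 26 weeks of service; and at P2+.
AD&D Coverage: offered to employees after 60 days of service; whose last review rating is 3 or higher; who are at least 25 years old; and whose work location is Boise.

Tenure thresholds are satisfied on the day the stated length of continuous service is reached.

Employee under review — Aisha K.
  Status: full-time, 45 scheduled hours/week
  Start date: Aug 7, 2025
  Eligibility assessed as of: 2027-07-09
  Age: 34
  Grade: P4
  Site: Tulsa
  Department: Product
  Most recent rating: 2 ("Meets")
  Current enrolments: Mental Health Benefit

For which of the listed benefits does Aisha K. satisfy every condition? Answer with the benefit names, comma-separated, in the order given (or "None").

Mental Health Benefit, Legal Services Plan

Service from Aug 7, 2025 to 2027-07-09: 701 days.
Mental Health Benefit — status full-time ✓; service 701 days ≥ 30 days ✓; 45 hrs/wk ≥ 15 ✓ → eligible.
Equity Grant Program — status full-time ✓; service 701 days < 2 years (≈730 days) ✗ → not eligible.
RSU Program — service 701 days ≥ 18 months (≈540 days) ✓; 45 hrs/wk ≥ 20 ✓; dept Product ✓; rating 2 < 3 ✗ → not eligible.
Paid Family Leave — status full-time ✓ (not excluded); service 701 days ≥ 1 year (≈365 days) ✓; site Tulsa ✓; eligible for Mental Health Benefit ✓; not enrolled in RSU Program ✗ → not eligible.
Legal Services Plan — status full-time ✓; service 701 days ≥ 26 weeks (≈182 days) ✓; grade P4 ≥ P2 ✓ → eligible.
AD&D Coverage — service 701 days ≥ 60 days ✓; rating 2 < 3 ✗ → not eligible.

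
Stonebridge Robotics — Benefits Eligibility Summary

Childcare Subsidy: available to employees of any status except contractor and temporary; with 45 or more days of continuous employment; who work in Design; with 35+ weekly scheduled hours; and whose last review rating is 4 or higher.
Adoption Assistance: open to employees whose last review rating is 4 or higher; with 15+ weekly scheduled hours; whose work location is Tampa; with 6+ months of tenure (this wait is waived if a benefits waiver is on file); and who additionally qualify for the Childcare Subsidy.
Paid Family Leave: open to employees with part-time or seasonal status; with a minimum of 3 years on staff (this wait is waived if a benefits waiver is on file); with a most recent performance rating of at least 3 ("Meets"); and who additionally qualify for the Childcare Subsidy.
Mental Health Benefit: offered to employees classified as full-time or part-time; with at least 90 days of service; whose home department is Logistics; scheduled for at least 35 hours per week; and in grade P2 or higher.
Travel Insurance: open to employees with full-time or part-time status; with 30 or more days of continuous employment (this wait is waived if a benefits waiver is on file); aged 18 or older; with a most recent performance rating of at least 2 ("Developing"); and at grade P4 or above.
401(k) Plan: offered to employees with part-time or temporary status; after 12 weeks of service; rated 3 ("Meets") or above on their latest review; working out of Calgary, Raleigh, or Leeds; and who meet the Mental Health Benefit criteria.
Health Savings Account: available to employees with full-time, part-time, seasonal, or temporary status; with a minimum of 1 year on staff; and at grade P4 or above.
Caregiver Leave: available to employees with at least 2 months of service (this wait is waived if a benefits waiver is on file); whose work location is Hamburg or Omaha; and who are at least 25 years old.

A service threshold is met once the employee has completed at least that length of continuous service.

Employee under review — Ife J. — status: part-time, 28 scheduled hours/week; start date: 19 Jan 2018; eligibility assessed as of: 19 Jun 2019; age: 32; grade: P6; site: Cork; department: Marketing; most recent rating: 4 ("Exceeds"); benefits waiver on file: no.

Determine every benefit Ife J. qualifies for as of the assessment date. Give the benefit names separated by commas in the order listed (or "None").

Service from 19 Jan 2018 to 19 Jun 2019: 516 days.
Childcare Subsidy — status part-time ✓ (not excluded); service 516 days ≥ 45 days ✓; dept Marketing ✗ → not eligible.
Adoption Assistance — rating 4 ≥ 4 ✓; 28 hrs/wk ≥ 15 ✓; site Cork ✗ (not Tampa) → not eligible.
Paid Family Leave — status part-time ✓; no waiver, service 516 days < 3 years (≈1095 days) ✗ → not eligible.
Mental Health Benefit — status part-time ✓; service 516 days ≥ 90 days ✓; dept Marketing ✗ → not eligible.
Travel Insurance — status part-time ✓; no waiver, service 516 days ≥ 30 days ✓; age 32 ≥ 18 ✓; rating 4 ≥ 2 ✓; grade P6 ≥ P4 ✓ → eligible.
401(k) Plan — status part-time ✓; service 516 days ≥ 12 weeks (≈84 days) ✓; rating 4 ≥ 3 ✓; site Cork ✗ (not Calgary, Raleigh, or Leeds) → not eligible.
Health Savings Account — status part-time ✓; service 516 days ≥ 1 year (≈365 days) ✓; grade P6 ≥ P4 ✓ → eligible.
Caregiver Leave — no waiver, service 516 days ≥ 2 months (≈60 days) ✓; site Cork ✗ (not Hamburg or Omaha) → not eligible.

Travel Insurance, Health Savings Account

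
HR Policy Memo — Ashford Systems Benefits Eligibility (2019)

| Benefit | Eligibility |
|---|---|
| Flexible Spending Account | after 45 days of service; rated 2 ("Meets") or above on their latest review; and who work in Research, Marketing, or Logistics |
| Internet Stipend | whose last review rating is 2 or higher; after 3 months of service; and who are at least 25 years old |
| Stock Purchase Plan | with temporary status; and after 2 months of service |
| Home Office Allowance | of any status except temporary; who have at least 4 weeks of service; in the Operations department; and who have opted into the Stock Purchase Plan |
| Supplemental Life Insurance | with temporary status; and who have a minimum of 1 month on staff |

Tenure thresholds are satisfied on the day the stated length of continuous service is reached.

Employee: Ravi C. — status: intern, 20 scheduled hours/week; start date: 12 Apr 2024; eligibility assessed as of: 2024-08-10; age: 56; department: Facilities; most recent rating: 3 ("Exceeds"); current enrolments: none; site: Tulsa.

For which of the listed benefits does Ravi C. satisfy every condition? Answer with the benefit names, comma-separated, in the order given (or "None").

Service from 12 Apr 2024 to 2024-08-10: 120 days.
Flexible Spending Account — service 120 days ≥ 45 days ✓; rating 3 ≥ 2 ✓; dept Facilities ✗ → not eligible.
Internet Stipend — rating 3 ≥ 2 ✓; service 120 days ≥ 3 months (≈90 days) ✓; age 56 ≥ 25 ✓ → eligible.
Stock Purchase Plan — status intern ✗ (requires temporary) → not eligible.
Home Office Allowance — status intern ✓ (not excluded); service 120 days ≥ 4 weeks (≈28 days) ✓; dept Facilities ✗ → not eligible.
Supplemental Life Insurance — status intern ✗ (requires temporary) → not eligible.

Internet Stipend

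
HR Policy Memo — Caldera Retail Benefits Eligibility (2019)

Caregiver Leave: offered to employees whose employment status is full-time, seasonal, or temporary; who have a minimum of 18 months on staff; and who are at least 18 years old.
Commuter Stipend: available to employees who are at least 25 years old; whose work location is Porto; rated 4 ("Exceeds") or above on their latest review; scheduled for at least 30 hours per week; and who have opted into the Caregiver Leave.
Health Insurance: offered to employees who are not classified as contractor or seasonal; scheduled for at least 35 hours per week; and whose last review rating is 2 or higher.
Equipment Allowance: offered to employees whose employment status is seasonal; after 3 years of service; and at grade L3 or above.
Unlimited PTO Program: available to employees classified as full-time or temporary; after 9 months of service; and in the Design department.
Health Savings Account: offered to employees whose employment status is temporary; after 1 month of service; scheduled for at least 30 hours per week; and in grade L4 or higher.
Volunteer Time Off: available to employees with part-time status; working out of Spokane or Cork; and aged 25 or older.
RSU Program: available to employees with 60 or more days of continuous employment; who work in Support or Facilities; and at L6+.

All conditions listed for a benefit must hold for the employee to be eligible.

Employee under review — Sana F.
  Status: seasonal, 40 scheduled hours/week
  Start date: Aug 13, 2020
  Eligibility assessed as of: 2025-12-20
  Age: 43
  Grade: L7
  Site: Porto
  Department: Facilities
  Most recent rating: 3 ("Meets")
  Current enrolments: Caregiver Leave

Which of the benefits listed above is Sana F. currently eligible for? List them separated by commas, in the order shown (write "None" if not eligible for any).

Caregiver Leave, Equipment Allowance, RSU Program

Service from Aug 13, 2020 to 2025-12-20: 1955 days.
Caregiver Leave — status seasonal ✓; service 1955 days ≥ 18 months (≈540 days) ✓; age 43 ≥ 18 ✓ → eligible.
Commuter Stipend — age 43 ≥ 25 ✓; site Porto ✓; rating 3 < 4 ✗ → not eligible.
Health Insurance — status seasonal ✗ (excluded) → not eligible.
Equipment Allowance — status seasonal ✓; service 1955 days ≥ 3 years (≈1095 days) ✓; grade L7 ≥ L3 ✓ → eligible.
Unlimited PTO Program — status seasonal ✗ (requires full-time or temporary) → not eligible.
Health Savings Account — status seasonal ✗ (requires temporary) → not eligible.
Volunteer Time Off — status seasonal ✗ (requires part-time) → not eligible.
RSU Program — service 1955 days ≥ 60 days ✓; dept Facilities ✓; grade L7 ≥ L6 ✓ → eligible.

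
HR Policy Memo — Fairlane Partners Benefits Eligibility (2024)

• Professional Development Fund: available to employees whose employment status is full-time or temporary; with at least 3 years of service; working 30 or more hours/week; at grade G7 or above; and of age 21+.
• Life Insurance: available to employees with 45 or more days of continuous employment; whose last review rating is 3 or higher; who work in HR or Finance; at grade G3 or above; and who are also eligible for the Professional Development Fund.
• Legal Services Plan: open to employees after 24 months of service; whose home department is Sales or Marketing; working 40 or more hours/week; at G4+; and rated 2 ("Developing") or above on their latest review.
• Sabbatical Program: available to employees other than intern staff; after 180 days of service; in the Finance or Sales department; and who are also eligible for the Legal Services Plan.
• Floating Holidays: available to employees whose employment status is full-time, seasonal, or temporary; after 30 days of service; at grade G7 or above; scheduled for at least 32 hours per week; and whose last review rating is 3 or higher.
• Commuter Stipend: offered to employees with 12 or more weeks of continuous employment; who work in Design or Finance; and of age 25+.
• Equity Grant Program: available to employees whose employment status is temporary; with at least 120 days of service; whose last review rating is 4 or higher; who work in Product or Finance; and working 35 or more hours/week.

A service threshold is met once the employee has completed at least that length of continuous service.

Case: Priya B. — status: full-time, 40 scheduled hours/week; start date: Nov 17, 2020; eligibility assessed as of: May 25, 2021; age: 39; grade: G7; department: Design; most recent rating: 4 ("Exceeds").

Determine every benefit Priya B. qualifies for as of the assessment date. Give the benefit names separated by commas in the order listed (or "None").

Floating Holidays, Commuter Stipend

Service from Nov 17, 2020 to May 25, 2021: 189 days.
Professional Development Fund — status full-time ✓; service 189 days < 3 years (≈1095 days) ✗ → not eligible.
Life Insurance — service 189 days ≥ 45 days ✓; rating 4 ≥ 3 ✓; dept Design ✗ → not eligible.
Legal Services Plan — service 189 days < 24 months (≈720 days) ✗ → not eligible.
Sabbatical Program — status full-time ✓ (not excluded); service 189 days ≥ 180 days ✓; dept Design ✗ → not eligible.
Floating Holidays — status full-time ✓; service 189 days ≥ 30 days ✓; grade G7 ≥ G7 ✓; 40 hrs/wk ≥ 32 ✓; rating 4 ≥ 3 ✓ → eligible.
Commuter Stipend — service 189 days ≥ 12 weeks (≈84 days) ✓; dept Design ✓; age 39 ≥ 25 ✓ → eligible.
Equity Grant Program — status full-time ✗ (requires temporary) → not eligible.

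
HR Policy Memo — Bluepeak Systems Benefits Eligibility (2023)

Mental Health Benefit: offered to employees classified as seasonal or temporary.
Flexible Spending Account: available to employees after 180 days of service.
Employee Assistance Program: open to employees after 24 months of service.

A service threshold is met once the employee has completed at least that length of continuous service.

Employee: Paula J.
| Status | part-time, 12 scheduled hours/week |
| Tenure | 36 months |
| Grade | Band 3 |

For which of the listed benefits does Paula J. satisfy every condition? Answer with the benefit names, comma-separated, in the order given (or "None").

Mental Health Benefit — status part-time ✗ (requires seasonal or temporary) → not eligible.
Flexible Spending Account — service 36 months ≥ 180 days ✓ → eligible.
Employee Assistance Program — service 36 months ≥ 24 months ✓ → eligible.

Flexible Spending Account, Employee Assistance Program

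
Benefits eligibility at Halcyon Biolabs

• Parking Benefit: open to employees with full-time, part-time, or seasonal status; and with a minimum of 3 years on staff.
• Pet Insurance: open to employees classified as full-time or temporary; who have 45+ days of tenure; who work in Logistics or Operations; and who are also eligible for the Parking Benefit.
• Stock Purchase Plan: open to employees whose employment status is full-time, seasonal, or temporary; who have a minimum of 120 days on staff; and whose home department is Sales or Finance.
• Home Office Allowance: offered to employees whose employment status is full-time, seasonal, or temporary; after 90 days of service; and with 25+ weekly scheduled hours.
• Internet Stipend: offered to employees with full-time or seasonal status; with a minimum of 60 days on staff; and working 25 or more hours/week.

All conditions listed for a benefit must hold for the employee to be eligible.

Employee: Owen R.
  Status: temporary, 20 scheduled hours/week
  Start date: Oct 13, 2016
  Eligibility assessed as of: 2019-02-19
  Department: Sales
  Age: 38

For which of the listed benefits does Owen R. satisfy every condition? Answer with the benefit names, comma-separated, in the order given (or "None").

Service from Oct 13, 2016 to 2019-02-19: 859 days.
Parking Benefit — status temporary ✗ (requires full-time, part-time, or seasonal) → not eligible.
Pet Insurance — status temporary ✓; service 859 days ≥ 45 days ✓; dept Sales ✗ → not eligible.
Stock Purchase Plan — status temporary ✓; service 859 days ≥ 120 days ✓; dept Sales ✓ → eligible.
Home Office Allowance — status temporary ✓; service 859 days ≥ 90 days ✓; 20 hrs/wk < 25 ✗ → not eligible.
Internet Stipend — status temporary ✗ (requires full-time or seasonal) → not eligible.

Stock Purchase Plan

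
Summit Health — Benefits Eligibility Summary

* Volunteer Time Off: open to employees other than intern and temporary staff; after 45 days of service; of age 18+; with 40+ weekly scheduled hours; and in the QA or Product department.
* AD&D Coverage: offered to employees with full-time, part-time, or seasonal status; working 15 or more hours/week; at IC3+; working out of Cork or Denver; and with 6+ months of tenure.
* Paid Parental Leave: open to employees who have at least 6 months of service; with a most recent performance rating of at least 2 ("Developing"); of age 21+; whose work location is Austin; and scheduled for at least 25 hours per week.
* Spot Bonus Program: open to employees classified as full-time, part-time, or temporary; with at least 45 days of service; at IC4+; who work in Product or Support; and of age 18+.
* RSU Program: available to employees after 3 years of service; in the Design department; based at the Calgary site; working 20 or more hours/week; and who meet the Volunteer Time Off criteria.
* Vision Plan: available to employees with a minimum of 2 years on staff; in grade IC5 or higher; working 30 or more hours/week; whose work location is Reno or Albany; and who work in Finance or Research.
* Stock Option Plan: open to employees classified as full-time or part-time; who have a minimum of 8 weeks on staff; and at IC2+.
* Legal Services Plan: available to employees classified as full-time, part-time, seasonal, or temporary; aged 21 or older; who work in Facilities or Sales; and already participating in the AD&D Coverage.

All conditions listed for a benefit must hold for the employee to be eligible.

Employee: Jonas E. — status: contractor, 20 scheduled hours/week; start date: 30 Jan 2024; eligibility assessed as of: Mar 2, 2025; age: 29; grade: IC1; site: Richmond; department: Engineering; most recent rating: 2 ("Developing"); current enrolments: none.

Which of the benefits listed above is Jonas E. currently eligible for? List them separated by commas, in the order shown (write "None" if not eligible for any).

None

Service from 30 Jan 2024 to Mar 2, 2025: 397 days.
Volunteer Time Off — status contractor ✓ (not excluded); service 397 days ≥ 45 days ✓; age 29 ≥ 18 ✓; 20 hrs/wk < 40 ✗ → not eligible.
AD&D Coverage — status contractor ✗ (requires full-time, part-time, or seasonal) → not eligible.
Paid Parental Leave — service 397 days ≥ 6 months (≈180 days) ✓; rating 2 ≥ 2 ✓; age 29 ≥ 21 ✓; site Richmond ✗ (not Austin) → not eligible.
Spot Bonus Program — status contractor ✗ (requires full-time, part-time, or temporary) → not eligible.
RSU Program — service 397 days < 3 years (≈1095 days) ✗ → not eligible.
Vision Plan — service 397 days < 2 years (≈730 days) ✗ → not eligible.
Stock Option Plan — status contractor ✗ (requires full-time or part-time) → not eligible.
Legal Services Plan — status contractor ✗ (requires full-time, part-time, seasonal, or temporary) → not eligible.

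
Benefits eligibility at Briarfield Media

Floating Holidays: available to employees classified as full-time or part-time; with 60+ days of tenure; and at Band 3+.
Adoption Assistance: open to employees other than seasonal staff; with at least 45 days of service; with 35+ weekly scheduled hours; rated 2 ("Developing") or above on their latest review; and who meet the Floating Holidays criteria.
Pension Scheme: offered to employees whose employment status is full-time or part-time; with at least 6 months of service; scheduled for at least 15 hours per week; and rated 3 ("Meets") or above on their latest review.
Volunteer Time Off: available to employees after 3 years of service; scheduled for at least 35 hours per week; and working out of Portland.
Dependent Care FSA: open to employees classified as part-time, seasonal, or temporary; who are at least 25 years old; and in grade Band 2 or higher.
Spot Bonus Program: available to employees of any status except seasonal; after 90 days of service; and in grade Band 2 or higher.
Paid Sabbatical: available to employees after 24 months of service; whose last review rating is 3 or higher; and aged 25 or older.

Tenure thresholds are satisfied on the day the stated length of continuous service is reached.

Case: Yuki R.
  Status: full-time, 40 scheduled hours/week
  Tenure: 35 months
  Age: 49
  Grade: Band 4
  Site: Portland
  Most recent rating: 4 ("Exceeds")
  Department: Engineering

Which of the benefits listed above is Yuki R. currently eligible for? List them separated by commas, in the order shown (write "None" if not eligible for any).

Floating Holidays, Adoption Assistance, Pension Scheme, Spot Bonus Program, Paid Sabbatical

Floating Holidays — status full-time ✓; service 35 months ≥ 60 days ✓; grade Band 4 ≥ Band 3 ✓ → eligible.
Adoption Assistance — status full-time ✓ (not excluded); service 35 months ≥ 45 days ✓; 40 hrs/wk ≥ 35 ✓; rating 4 ≥ 2 ✓; eligible for Floating Holidays ✓ → eligible.
Pension Scheme — status full-time ✓; service 35 months ≥ 6 months ✓; 40 hrs/wk ≥ 15 ✓; rating 4 ≥ 3 ✓ → eligible.
Volunteer Time Off — service 35 months < 3 years (≈1095 days) ✗ → not eligible.
Dependent Care FSA — status full-time ✗ (requires part-time, seasonal, or temporary) → not eligible.
Spot Bonus Program — status full-time ✓ (not excluded); service 35 months ≥ 90 days ✓; grade Band 4 ≥ Band 2 ✓ → eligible.
Paid Sabbatical — service 35 months ≥ 24 months ✓; rating 4 ≥ 3 ✓; age 49 ≥ 25 ✓ → eligible.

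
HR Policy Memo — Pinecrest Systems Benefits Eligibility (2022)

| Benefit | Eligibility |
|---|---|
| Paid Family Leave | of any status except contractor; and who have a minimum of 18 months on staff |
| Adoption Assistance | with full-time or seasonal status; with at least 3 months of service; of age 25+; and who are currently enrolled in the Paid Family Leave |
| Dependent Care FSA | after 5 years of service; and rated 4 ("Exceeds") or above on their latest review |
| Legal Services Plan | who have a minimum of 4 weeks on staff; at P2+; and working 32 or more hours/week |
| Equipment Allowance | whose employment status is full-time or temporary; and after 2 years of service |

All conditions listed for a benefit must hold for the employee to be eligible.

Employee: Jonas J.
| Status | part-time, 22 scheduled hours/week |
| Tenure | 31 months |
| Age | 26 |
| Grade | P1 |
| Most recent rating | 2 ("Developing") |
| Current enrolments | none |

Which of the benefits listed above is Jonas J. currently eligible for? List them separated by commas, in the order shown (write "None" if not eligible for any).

Paid Family Leave

Paid Family Leave — status part-time ✓ (not excluded); service 31 months ≥ 18 months ✓ → eligible.
Adoption Assistance — status part-time ✗ (requires full-time or seasonal) → not eligible.
Dependent Care FSA — service 31 months < 5 years (≈1825 days) ✗ → not eligible.
Legal Services Plan — service 31 months ≥ 4 weeks (≈28 days) ✓; grade P1 < P2 ✗ → not eligible.
Equipment Allowance — status part-time ✗ (requires full-time or temporary) → not eligible.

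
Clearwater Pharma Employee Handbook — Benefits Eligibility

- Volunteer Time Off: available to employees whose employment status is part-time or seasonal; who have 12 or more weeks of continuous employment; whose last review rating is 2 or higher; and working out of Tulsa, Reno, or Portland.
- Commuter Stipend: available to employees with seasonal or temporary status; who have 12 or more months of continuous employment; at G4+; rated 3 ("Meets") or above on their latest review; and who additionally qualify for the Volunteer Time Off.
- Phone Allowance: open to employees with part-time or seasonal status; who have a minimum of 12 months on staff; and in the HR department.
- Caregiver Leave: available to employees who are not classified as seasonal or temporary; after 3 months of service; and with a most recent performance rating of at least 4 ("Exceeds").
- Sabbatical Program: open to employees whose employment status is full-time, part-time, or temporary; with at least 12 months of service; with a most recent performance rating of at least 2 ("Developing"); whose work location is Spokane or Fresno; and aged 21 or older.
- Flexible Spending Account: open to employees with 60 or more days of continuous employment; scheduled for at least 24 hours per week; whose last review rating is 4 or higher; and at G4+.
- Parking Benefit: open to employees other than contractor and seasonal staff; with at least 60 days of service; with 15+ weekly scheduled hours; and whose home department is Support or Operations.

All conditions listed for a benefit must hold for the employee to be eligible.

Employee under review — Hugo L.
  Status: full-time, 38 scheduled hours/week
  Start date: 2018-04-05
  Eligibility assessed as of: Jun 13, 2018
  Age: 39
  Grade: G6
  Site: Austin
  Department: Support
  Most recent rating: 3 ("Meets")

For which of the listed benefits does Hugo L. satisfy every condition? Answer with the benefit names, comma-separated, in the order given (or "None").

Parking Benefit

Service from 2018-04-05 to Jun 13, 2018: 69 days.
Volunteer Time Off — status full-time ✗ (requires part-time or seasonal) → not eligible.
Commuter Stipend — status full-time ✗ (requires seasonal or temporary) → not eligible.
Phone Allowance — status full-time ✗ (requires part-time or seasonal) → not eligible.
Caregiver Leave — status full-time ✓ (not excluded); service 69 days < 3 months (≈90 days) ✗ → not eligible.
Sabbatical Program — status full-time ✓; service 69 days < 12 months (≈360 days) ✗ → not eligible.
Flexible Spending Account — service 69 days ≥ 60 days ✓; 38 hrs/wk ≥ 24 ✓; rating 3 < 4 ✗ → not eligible.
Parking Benefit — status full-time ✓ (not excluded); service 69 days ≥ 60 days ✓; 38 hrs/wk ≥ 15 ✓; dept Support ✓ → eligible.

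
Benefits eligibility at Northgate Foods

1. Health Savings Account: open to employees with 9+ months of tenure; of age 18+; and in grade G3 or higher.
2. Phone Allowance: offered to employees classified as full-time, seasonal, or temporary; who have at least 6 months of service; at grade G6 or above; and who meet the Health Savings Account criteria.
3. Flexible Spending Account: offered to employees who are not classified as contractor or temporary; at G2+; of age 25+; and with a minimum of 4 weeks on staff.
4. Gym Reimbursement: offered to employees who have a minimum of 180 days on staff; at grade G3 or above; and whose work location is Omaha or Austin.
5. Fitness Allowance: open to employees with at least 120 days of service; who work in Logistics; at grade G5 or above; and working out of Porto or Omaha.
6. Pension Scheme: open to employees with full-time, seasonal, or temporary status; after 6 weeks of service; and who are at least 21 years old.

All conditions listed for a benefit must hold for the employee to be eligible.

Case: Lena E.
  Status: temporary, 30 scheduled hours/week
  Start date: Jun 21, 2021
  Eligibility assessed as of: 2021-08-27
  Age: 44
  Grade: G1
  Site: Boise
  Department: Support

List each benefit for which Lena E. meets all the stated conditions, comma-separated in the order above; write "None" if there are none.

Service from Jun 21, 2021 to 2021-08-27: 67 days.
Health Savings Account — service 67 days < 9 months (≈270 days) ✗ → not eligible.
Phone Allowance — status temporary ✓; service 67 days < 6 months (≈180 days) ✗ → not eligible.
Flexible Spending Account — status temporary ✗ (excluded) → not eligible.
Gym Reimbursement — service 67 days < 180 days ✗ → not eligible.
Fitness Allowance — service 67 days < 120 days ✗ → not eligible.
Pension Scheme — status temporary ✓; service 67 days ≥ 6 weeks (≈42 days) ✓; age 44 ≥ 21 ✓ → eligible.

Pension Scheme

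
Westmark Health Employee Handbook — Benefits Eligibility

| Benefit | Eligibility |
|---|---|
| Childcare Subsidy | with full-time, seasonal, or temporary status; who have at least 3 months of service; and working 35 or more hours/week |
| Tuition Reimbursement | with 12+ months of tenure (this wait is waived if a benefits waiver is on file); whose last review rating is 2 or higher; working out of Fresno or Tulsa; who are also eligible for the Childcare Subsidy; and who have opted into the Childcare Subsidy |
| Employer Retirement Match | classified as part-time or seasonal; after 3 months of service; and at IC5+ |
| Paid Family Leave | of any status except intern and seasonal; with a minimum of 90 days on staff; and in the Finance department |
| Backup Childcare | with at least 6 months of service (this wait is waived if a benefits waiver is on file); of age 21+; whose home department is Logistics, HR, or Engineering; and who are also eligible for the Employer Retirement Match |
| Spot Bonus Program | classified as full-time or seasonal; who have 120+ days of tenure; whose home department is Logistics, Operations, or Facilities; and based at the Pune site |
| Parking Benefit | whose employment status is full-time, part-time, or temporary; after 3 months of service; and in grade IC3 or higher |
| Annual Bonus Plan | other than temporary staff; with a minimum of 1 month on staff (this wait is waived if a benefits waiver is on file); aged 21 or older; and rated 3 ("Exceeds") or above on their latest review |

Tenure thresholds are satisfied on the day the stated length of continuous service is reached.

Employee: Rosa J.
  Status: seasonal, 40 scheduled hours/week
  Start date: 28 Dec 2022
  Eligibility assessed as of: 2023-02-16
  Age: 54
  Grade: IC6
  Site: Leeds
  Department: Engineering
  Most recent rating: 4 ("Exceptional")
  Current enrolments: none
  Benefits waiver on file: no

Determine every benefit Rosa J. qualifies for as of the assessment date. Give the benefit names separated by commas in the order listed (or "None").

Annual Bonus Plan

Service from 28 Dec 2022 to 2023-02-16: 50 days.
Childcare Subsidy — status seasonal ✓; service 50 days < 3 months (≈90 days) ✗ → not eligible.
Tuition Reimbursement — no waiver, service 50 days < 12 months (≈360 days) ✗ → not eligible.
Employer Retirement Match — status seasonal ✓; service 50 days < 3 months (≈90 days) ✗ → not eligible.
Paid Family Leave — status seasonal ✗ (excluded) → not eligible.
Backup Childcare — no waiver, service 50 days < 6 months (≈180 days) ✗ → not eligible.
Spot Bonus Program — status seasonal ✓; service 50 days < 120 days ✗ → not eligible.
Parking Benefit — status seasonal ✗ (requires full-time, part-time, or temporary) → not eligible.
Annual Bonus Plan — status seasonal ✓ (not excluded); no waiver, service 50 days ≥ 1 month (≈30 days) ✓; age 54 ≥ 21 ✓; rating 4 ≥ 3 ✓ → eligible.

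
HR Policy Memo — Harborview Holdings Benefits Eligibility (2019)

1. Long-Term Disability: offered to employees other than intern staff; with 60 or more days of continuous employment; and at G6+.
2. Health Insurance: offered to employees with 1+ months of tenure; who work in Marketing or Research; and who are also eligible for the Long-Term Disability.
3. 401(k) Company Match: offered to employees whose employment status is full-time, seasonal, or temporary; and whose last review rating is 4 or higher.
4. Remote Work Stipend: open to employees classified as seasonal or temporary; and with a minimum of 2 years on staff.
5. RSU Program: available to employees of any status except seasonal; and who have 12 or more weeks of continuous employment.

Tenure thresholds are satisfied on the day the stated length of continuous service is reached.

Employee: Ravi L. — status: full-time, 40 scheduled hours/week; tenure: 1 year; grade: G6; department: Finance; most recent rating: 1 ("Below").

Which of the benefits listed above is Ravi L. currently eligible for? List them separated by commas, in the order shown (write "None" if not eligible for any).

Long-Term Disability — status full-time ✓ (not excluded); service 1 year ≥ 60 days ✓; grade G6 ≥ G6 ✓ → eligible.
Health Insurance — service 1 year ≥ 1 month (≈30 days) ✓; dept Finance ✗ → not eligible.
401(k) Company Match — status full-time ✓; rating 1 < 4 ✗ → not eligible.
Remote Work Stipend — status full-time ✗ (requires seasonal or temporary) → not eligible.
RSU Program — status full-time ✓ (not excluded); service 1 year ≥ 12 weeks (≈84 days) ✓ → eligible.

Long-Term Disability, RSU Program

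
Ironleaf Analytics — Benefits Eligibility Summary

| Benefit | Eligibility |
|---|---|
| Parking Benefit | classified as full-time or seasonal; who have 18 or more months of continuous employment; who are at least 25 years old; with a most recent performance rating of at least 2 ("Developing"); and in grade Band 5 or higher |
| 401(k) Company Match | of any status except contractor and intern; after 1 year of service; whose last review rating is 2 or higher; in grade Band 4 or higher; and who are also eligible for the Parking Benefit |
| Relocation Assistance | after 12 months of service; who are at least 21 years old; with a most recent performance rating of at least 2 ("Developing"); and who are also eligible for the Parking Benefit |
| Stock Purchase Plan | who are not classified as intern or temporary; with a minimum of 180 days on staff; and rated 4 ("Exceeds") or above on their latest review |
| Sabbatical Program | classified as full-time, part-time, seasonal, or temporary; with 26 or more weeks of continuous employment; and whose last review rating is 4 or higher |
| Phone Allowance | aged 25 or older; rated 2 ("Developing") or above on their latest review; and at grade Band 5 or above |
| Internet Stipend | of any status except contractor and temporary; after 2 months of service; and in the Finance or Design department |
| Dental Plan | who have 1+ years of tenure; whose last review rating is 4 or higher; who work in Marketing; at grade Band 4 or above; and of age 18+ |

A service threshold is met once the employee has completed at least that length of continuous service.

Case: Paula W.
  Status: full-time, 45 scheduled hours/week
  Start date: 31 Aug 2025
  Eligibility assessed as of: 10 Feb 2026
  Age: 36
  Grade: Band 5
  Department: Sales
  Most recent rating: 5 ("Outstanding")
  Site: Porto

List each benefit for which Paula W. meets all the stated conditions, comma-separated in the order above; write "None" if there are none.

Service from 31 Aug 2025 to 10 Feb 2026: 163 days.
Parking Benefit — status full-time ✓; service 163 days < 18 months (≈540 days) ✗ → not eligible.
401(k) Company Match — status full-time ✓ (not excluded); service 163 days < 1 year (≈365 days) ✗ → not eligible.
Relocation Assistance — service 163 days < 12 months (≈360 days) ✗ → not eligible.
Stock Purchase Plan — status full-time ✓ (not excluded); service 163 days < 180 days ✗ → not eligible.
Sabbatical Program — status full-time ✓; service 163 days < 26 weeks (≈182 days) ✗ → not eligible.
Phone Allowance — age 36 ≥ 25 ✓; rating 5 ≥ 2 ✓; grade Band 5 ≥ Band 5 ✓ → eligible.
Internet Stipend — status full-time ✓ (not excluded); service 163 days ≥ 2 months (≈60 days) ✓; dept Sales ✗ → not eligible.
Dental Plan — service 163 days < 1 year (≈365 days) ✗ → not eligible.

Phone Allowance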